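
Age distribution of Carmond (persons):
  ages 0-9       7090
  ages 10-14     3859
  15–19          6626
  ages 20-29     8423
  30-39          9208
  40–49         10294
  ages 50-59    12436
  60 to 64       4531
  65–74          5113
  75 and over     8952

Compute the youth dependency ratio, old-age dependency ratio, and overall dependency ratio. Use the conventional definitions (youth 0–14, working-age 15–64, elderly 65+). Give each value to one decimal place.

0–14: 7090 + 3859 = 10949
15–64: 6626 + 8423 + 9208 + 10294 + 12436 + 4531 = 51518
65+: 5113 + 8952 = 14065
Youth dependency ratio = 10949 / 51518 × 100 = 21.3
Old-age dependency ratio = 14065 / 51518 × 100 = 27.3
Total dependency ratio = (10949 + 14065) / 51518 × 100 = 25014 / 51518 × 100 = 48.6

Youth dependency ratio: 21.3
Old-age dependency ratio: 27.3
Total dependency ratio: 48.6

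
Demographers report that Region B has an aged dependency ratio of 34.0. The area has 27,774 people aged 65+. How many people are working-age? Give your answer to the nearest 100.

Old-age dependency ratio = elderly / working-age × 100
34.0 = 27,774 / W × 100
⇒ 81,700

Working-age: 81,700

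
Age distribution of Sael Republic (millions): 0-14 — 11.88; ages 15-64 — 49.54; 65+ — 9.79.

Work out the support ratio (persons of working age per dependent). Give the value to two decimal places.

Support ratio = 49.54 / (11.88 + 9.79) = 49.54 / 21.67 = 2.29

Support ratio: 2.29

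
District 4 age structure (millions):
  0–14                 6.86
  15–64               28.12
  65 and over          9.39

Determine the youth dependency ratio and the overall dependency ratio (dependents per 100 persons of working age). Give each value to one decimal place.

Youth dependency ratio: 24.4
Total dependency ratio: 57.8

Youth dependency ratio = 6.86 / 28.12 × 100 = 24.4
Total dependency ratio = (6.86 + 9.39) / 28.12 × 100 = 16.25 / 28.12 × 100 = 57.8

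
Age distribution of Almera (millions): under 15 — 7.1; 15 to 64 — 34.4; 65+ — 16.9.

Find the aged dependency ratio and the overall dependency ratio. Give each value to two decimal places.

Old-age dependency ratio: 49.13
Total dependency ratio: 69.77

Old-age dependency ratio = 16.9 / 34.4 × 100 = 49.13
Total dependency ratio = (7.1 + 16.9) / 34.4 × 100 = 24.0 / 34.4 × 100 = 69.77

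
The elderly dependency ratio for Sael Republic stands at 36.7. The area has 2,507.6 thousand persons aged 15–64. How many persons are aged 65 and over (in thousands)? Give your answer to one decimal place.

Aged 65 and over: 920.3

Old-age dependency ratio = elderly / working-age × 100
36.7 = E / 2,507.6 × 100
⇒ 920.3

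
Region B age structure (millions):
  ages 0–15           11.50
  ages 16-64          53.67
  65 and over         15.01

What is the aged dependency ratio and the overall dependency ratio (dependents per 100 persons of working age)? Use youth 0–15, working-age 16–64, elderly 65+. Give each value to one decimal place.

Old-age dependency ratio = 15.01 / 53.67 × 100 = 28.0
Total dependency ratio = (11.50 + 15.01) / 53.67 × 100 = 26.51 / 53.67 × 100 = 49.4

Old-age dependency ratio: 28.0
Total dependency ratio: 49.4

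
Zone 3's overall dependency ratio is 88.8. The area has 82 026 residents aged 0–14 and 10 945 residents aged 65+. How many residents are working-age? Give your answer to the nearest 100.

Working-age: 104 700

Total dependency ratio = (youth + elderly) / working-age × 100
88.8 = (82 026 + 10 945) / W × 100
⇒ 104 700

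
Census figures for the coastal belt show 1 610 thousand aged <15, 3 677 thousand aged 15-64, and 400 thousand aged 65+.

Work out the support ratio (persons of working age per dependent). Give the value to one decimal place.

Support ratio: 1.8

Support ratio = 3 677 / (1 610 + 400) = 3 677 / 2 010 = 1.8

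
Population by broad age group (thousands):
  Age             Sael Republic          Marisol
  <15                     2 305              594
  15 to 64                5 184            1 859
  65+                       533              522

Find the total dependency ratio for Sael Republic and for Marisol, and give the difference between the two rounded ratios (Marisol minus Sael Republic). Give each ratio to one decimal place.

Sael Republic: 54.7
Marisol: 60.0
Difference: +5.3

Sael Republic: (2 305 + 533) / 5 184 × 100 = 2 838 / 5 184 × 100 = 54.7
Marisol: (594 + 522) / 1 859 × 100 = 1 116 / 1 859 × 100 = 60.0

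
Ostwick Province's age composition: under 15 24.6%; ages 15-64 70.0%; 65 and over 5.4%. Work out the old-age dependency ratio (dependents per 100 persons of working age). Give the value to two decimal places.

Old-age dependency ratio = 5.4 / 70.0 × 100 = 7.71

Old-age dependency ratio: 7.71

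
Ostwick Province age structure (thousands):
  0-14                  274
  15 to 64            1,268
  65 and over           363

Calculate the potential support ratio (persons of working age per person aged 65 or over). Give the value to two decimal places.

Potential support ratio: 3.49

Potential support ratio = 1,268 / 363 = 3.49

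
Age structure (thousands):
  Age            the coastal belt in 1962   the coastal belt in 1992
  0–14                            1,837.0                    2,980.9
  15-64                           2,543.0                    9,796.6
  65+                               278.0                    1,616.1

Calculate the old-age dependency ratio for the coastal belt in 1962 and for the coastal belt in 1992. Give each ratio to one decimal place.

the coastal belt in 1962: 278.0 / 2,543.0 × 100 = 10.9
the coastal belt in 1992: 1,616.1 / 9,796.6 × 100 = 16.5

the coastal belt in 1962: 10.9
the coastal belt in 1992: 16.5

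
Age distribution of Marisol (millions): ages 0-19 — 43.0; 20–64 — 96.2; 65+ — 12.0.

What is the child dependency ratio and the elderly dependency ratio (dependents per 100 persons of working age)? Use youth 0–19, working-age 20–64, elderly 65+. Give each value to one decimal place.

Youth dependency ratio: 44.7
Old-age dependency ratio: 12.5

Youth dependency ratio = 43.0 / 96.2 × 100 = 44.7
Old-age dependency ratio = 12.0 / 96.2 × 100 = 12.5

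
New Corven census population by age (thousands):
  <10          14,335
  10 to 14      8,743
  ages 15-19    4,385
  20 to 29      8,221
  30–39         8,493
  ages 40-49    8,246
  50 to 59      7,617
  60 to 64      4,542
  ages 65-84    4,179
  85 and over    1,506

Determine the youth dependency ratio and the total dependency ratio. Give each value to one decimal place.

0–14: 14,335 + 8,743 = 23,078
15–64: 4,385 + 8,221 + 8,493 + 8,246 + 7,617 + 4,542 = 41,504
65+: 4,179 + 1,506 = 5,685
Youth dependency ratio = 23,078 / 41,504 × 100 = 55.6
Total dependency ratio = (23,078 + 5,685) / 41,504 × 100 = 28,763 / 41,504 × 100 = 69.3

Youth dependency ratio: 55.6
Total dependency ratio: 69.3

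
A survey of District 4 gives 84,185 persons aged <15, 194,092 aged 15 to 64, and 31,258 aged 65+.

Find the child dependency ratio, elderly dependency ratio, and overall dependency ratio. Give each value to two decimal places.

Youth dependency ratio = 84,185 / 194,092 × 100 = 43.37
Old-age dependency ratio = 31,258 / 194,092 × 100 = 16.10
Total dependency ratio = (84,185 + 31,258) / 194,092 × 100 = 115,443 / 194,092 × 100 = 59.48

Youth dependency ratio: 43.37
Old-age dependency ratio: 16.10
Total dependency ratio: 59.48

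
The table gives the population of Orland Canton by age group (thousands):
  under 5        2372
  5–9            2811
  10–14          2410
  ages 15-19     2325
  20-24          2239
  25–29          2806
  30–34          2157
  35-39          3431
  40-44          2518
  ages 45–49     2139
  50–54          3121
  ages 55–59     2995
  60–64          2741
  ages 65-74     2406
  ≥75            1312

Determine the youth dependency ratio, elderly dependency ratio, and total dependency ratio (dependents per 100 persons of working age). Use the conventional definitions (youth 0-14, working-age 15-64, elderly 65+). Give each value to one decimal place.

0–14: 2372 + 2811 + 2410 = 7593
15–64: 2325 + 2239 + 2806 + 2157 + 3431 + 2518 + 2139 + 3121 + 2995 + 2741 = 26472
65+: 2406 + 1312 = 3718
Youth dependency ratio = 7593 / 26472 × 100 = 28.7
Old-age dependency ratio = 3718 / 26472 × 100 = 14.0
Total dependency ratio = (7593 + 3718) / 26472 × 100 = 11311 / 26472 × 100 = 42.7

Youth dependency ratio: 28.7
Old-age dependency ratio: 14.0
Total dependency ratio: 42.7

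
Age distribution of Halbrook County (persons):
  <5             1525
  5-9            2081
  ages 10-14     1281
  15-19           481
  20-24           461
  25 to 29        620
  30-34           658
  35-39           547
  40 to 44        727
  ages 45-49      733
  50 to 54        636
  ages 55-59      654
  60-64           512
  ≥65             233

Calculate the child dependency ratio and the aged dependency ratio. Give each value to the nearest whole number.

Youth dependency ratio: 81
Old-age dependency ratio: 4

0–14: 1525 + 2081 + 1281 = 4887
15–64: 481 + 461 + 620 + 658 + 547 + 727 + 733 + 636 + 654 + 512 = 6029
65+: 233
Youth dependency ratio = 4887 / 6029 × 100 = 81
Old-age dependency ratio = 233 / 6029 × 100 = 4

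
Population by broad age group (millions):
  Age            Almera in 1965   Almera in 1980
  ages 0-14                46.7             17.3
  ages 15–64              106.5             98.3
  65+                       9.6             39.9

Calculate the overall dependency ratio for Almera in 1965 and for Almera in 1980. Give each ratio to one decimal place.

Almera in 1965: (46.7 + 9.6) / 106.5 × 100 = 56.3 / 106.5 × 100 = 52.9
Almera in 1980: (17.3 + 39.9) / 98.3 × 100 = 57.2 / 98.3 × 100 = 58.2

Almera in 1965: 52.9
Almera in 1980: 58.2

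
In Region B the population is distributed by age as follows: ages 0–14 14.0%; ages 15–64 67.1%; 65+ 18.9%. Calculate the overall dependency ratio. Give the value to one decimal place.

Total dependency ratio: 49.0

Total dependency ratio = (14.0 + 18.9) / 67.1 × 100 = 32.9 / 67.1 × 100 = 49.0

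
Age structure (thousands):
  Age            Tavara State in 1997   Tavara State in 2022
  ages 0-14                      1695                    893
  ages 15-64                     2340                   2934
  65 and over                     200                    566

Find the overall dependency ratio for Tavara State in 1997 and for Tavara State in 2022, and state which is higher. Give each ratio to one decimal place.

Tavara State in 1997: (1695 + 200) / 2340 × 100 = 1895 / 2340 × 100 = 81.0
Tavara State in 2022: (893 + 566) / 2934 × 100 = 1459 / 2934 × 100 = 49.7

Tavara State in 1997: 81.0
Tavara State in 2022: 49.7
Higher: Tavara State in 1997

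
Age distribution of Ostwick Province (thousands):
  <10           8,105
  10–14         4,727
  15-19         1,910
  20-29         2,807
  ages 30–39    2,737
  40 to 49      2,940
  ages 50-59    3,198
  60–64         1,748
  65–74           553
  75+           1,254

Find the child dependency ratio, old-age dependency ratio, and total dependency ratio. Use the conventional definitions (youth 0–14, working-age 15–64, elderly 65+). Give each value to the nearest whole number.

0–14: 8,105 + 4,727 = 12,832
15–64: 1,910 + 2,807 + 2,737 + 2,940 + 3,198 + 1,748 = 15,340
65+: 553 + 1,254 = 1,807
Youth dependency ratio = 12,832 / 15,340 × 100 = 84
Old-age dependency ratio = 1,807 / 15,340 × 100 = 12
Total dependency ratio = (12,832 + 1,807) / 15,340 × 100 = 14,639 / 15,340 × 100 = 95

Youth dependency ratio: 84
Old-age dependency ratio: 12
Total dependency ratio: 95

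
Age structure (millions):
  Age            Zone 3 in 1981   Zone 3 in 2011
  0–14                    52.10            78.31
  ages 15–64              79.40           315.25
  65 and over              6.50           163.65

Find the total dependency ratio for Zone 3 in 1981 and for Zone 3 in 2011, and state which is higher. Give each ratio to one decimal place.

Zone 3 in 1981: (52.10 + 6.50) / 79.40 × 100 = 58.60 / 79.40 × 100 = 73.8
Zone 3 in 2011: (78.31 + 163.65) / 315.25 × 100 = 241.96 / 315.25 × 100 = 76.8

Zone 3 in 1981: 73.8
Zone 3 in 2011: 76.8
Higher: Zone 3 in 2011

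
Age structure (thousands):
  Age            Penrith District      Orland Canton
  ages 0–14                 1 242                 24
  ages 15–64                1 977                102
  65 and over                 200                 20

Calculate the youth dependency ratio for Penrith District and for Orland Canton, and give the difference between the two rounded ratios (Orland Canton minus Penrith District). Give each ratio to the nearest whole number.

Penrith District: 1 242 / 1 977 × 100 = 63
Orland Canton: 24 / 102 × 100 = 24

Penrith District: 63
Orland Canton: 24
Difference: -39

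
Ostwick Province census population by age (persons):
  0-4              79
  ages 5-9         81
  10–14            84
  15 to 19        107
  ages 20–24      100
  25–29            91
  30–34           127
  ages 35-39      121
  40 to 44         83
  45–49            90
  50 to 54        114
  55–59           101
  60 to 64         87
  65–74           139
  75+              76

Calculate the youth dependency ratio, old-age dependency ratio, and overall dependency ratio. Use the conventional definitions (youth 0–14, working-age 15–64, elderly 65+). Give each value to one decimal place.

0–14: 79 + 81 + 84 = 244
15–64: 107 + 100 + 91 + 127 + 121 + 83 + 90 + 114 + 101 + 87 = 1 021
65+: 139 + 76 = 215
Youth dependency ratio = 244 / 1 021 × 100 = 23.9
Old-age dependency ratio = 215 / 1 021 × 100 = 21.1
Total dependency ratio = (244 + 215) / 1 021 × 100 = 459 / 1 021 × 100 = 45.0

Youth dependency ratio: 23.9
Old-age dependency ratio: 21.1
Total dependency ratio: 45.0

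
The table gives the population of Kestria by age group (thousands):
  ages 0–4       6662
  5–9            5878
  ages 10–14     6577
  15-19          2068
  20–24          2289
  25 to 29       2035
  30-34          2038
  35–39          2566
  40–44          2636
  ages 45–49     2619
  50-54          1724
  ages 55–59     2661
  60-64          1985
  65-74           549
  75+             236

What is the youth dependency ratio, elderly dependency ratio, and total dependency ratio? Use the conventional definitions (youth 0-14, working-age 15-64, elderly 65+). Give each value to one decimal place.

Youth dependency ratio: 84.5
Old-age dependency ratio: 3.5
Total dependency ratio: 88.0

0–14: 6662 + 5878 + 6577 = 19117
15–64: 2068 + 2289 + 2035 + 2038 + 2566 + 2636 + 2619 + 1724 + 2661 + 1985 = 22621
65+: 549 + 236 = 785
Youth dependency ratio = 19117 / 22621 × 100 = 84.5
Old-age dependency ratio = 785 / 22621 × 100 = 3.5
Total dependency ratio = (19117 + 785) / 22621 × 100 = 19902 / 22621 × 100 = 88.0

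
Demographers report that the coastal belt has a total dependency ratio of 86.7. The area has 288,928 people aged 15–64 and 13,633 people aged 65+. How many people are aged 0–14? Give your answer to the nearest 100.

Aged 0–14: 236,900

Total dependency ratio = (youth + elderly) / working-age × 100
86.7 = (Y + 13,633) / 288,928 × 100
⇒ 236,900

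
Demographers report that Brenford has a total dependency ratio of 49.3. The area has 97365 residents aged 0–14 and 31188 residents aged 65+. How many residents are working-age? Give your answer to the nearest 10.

Total dependency ratio = (youth + elderly) / working-age × 100
49.3 = (97365 + 31188) / W × 100
⇒ 260760

Working-age: 260760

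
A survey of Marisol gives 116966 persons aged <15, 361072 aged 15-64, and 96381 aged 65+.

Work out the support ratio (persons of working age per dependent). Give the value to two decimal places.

Support ratio: 1.69

Support ratio = 361072 / (116966 + 96381) = 361072 / 213347 = 1.69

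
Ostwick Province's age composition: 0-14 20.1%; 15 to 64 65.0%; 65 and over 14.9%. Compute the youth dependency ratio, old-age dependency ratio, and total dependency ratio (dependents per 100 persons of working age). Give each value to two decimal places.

Youth dependency ratio: 30.92
Old-age dependency ratio: 22.92
Total dependency ratio: 53.85

Youth dependency ratio = 20.1 / 65.0 × 100 = 30.92
Old-age dependency ratio = 14.9 / 65.0 × 100 = 22.92
Total dependency ratio = (20.1 + 14.9) / 65.0 × 100 = 35.0 / 65.0 × 100 = 53.85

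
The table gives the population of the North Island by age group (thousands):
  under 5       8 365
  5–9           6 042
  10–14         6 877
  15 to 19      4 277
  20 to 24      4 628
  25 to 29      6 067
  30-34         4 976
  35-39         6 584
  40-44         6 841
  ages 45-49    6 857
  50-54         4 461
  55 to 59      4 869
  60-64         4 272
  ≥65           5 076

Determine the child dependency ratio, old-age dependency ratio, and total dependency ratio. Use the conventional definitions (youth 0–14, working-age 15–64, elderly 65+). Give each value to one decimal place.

0–14: 8 365 + 6 042 + 6 877 = 21 284
15–64: 4 277 + 4 628 + 6 067 + 4 976 + 6 584 + 6 841 + 6 857 + 4 461 + 4 869 + 4 272 = 53 832
65+: 5 076
Youth dependency ratio = 21 284 / 53 832 × 100 = 39.5
Old-age dependency ratio = 5 076 / 53 832 × 100 = 9.4
Total dependency ratio = (21 284 + 5 076) / 53 832 × 100 = 26 360 / 53 832 × 100 = 49.0

Youth dependency ratio: 39.5
Old-age dependency ratio: 9.4
Total dependency ratio: 49.0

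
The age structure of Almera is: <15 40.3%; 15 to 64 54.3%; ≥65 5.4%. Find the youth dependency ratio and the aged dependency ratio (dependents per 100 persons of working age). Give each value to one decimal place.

Youth dependency ratio = 40.3 / 54.3 × 100 = 74.2
Old-age dependency ratio = 5.4 / 54.3 × 100 = 9.9

Youth dependency ratio: 74.2
Old-age dependency ratio: 9.9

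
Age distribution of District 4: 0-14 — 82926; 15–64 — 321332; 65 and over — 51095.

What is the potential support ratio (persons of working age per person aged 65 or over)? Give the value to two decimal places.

Potential support ratio: 6.29

Potential support ratio = 321332 / 51095 = 6.29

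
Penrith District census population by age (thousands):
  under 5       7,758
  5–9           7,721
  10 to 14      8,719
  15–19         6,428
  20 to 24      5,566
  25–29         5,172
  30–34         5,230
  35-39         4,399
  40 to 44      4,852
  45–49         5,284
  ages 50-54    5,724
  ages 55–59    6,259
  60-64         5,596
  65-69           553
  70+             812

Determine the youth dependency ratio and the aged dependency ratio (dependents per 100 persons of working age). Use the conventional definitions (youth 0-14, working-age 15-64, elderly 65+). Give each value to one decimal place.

0–14: 7,758 + 7,721 + 8,719 = 24,198
15–64: 6,428 + 5,566 + 5,172 + 5,230 + 4,399 + 4,852 + 5,284 + 5,724 + 6,259 + 5,596 = 54,510
65+: 553 + 812 = 1,365
Youth dependency ratio = 24,198 / 54,510 × 100 = 44.4
Old-age dependency ratio = 1,365 / 54,510 × 100 = 2.5

Youth dependency ratio: 44.4
Old-age dependency ratio: 2.5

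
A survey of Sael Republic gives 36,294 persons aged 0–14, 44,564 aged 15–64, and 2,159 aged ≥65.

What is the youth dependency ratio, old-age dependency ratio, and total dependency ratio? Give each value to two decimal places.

Youth dependency ratio: 81.44
Old-age dependency ratio: 4.84
Total dependency ratio: 86.29

Youth dependency ratio = 36,294 / 44,564 × 100 = 81.44
Old-age dependency ratio = 2,159 / 44,564 × 100 = 4.84
Total dependency ratio = (36,294 + 2,159) / 44,564 × 100 = 38,453 / 44,564 × 100 = 86.29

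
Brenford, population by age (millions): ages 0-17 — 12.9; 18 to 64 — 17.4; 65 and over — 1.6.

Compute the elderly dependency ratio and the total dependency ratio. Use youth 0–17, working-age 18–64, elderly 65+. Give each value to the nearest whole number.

Old-age dependency ratio = 1.6 / 17.4 × 100 = 9
Total dependency ratio = (12.9 + 1.6) / 17.4 × 100 = 14.5 / 17.4 × 100 = 83

Old-age dependency ratio: 9
Total dependency ratio: 83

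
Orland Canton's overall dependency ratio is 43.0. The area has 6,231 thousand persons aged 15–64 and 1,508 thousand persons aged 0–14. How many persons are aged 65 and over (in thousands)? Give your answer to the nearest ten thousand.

Total dependency ratio = (youth + elderly) / working-age × 100
43.0 = (1,508 + E) / 6,231 × 100
⇒ 1,170

Aged 65 and over: 1,170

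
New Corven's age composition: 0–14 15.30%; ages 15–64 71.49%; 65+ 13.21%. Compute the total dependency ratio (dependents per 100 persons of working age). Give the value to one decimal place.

Total dependency ratio: 39.9

Total dependency ratio = (15.30 + 13.21) / 71.49 × 100 = 28.51 / 71.49 × 100 = 39.9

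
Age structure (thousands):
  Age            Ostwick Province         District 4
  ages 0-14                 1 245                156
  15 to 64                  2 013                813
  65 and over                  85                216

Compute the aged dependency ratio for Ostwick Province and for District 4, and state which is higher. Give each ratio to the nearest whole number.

Ostwick Province: 4
District 4: 27
Higher: District 4

Ostwick Province: 85 / 2 013 × 100 = 4
District 4: 216 / 813 × 100 = 27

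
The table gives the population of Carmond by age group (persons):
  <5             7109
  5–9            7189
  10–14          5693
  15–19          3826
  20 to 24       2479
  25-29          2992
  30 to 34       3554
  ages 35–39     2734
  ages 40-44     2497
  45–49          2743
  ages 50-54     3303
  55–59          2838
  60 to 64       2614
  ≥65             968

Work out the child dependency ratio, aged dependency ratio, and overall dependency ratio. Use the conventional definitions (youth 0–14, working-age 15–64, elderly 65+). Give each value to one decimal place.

0–14: 7109 + 7189 + 5693 = 19991
15–64: 3826 + 2479 + 2992 + 3554 + 2734 + 2497 + 2743 + 3303 + 2838 + 2614 = 29580
65+: 968
Youth dependency ratio = 19991 / 29580 × 100 = 67.6
Old-age dependency ratio = 968 / 29580 × 100 = 3.3
Total dependency ratio = (19991 + 968) / 29580 × 100 = 20959 / 29580 × 100 = 70.9

Youth dependency ratio: 67.6
Old-age dependency ratio: 3.3
Total dependency ratio: 70.9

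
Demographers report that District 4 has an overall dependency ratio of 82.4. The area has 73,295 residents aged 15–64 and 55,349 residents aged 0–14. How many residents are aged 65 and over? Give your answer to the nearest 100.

Aged 65 and over: 5,000

Total dependency ratio = (youth + elderly) / working-age × 100
82.4 = (55,349 + E) / 73,295 × 100
⇒ 5,000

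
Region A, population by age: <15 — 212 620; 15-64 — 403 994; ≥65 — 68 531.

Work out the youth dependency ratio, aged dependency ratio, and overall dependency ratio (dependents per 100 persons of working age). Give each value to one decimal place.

Youth dependency ratio = 212 620 / 403 994 × 100 = 52.6
Old-age dependency ratio = 68 531 / 403 994 × 100 = 17.0
Total dependency ratio = (212 620 + 68 531) / 403 994 × 100 = 281 151 / 403 994 × 100 = 69.6

Youth dependency ratio: 52.6
Old-age dependency ratio: 17.0
Total dependency ratio: 69.6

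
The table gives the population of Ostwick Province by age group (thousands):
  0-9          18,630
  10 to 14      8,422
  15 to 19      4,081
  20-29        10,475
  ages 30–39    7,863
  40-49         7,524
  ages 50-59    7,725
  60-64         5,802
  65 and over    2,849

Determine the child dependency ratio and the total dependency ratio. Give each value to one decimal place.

Youth dependency ratio: 62.2
Total dependency ratio: 68.8

0–14: 18,630 + 8,422 = 27,052
15–64: 4,081 + 10,475 + 7,863 + 7,524 + 7,725 + 5,802 = 43,470
65+: 2,849
Youth dependency ratio = 27,052 / 43,470 × 100 = 62.2
Total dependency ratio = (27,052 + 2,849) / 43,470 × 100 = 29,901 / 43,470 × 100 = 68.8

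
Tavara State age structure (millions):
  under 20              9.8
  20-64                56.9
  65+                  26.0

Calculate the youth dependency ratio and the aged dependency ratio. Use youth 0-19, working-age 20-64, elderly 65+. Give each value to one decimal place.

Youth dependency ratio = 9.8 / 56.9 × 100 = 17.2
Old-age dependency ratio = 26.0 / 56.9 × 100 = 45.7

Youth dependency ratio: 17.2
Old-age dependency ratio: 45.7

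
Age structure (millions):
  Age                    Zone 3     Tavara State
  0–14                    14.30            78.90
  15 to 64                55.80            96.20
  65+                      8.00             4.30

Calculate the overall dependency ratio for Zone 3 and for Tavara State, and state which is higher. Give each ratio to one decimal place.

Zone 3: 40.0
Tavara State: 86.5
Higher: Tavara State

Zone 3: (14.30 + 8.00) / 55.80 × 100 = 22.30 / 55.80 × 100 = 40.0
Tavara State: (78.90 + 4.30) / 96.20 × 100 = 83.20 / 96.20 × 100 = 86.5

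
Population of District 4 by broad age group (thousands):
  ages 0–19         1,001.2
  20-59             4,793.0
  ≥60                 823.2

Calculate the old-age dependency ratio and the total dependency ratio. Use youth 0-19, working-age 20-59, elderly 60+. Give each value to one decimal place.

Old-age dependency ratio = 823.2 / 4,793.0 × 100 = 17.2
Total dependency ratio = (1,001.2 + 823.2) / 4,793.0 × 100 = 1,824.4 / 4,793.0 × 100 = 38.1

Old-age dependency ratio: 17.2
Total dependency ratio: 38.1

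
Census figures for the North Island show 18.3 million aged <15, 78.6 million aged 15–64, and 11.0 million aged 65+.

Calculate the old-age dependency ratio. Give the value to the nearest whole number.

Old-age dependency ratio = 11.0 / 78.6 × 100 = 14

Old-age dependency ratio: 14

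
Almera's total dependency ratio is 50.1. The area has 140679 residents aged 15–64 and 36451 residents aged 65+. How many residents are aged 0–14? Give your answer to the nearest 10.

Aged 0–14: 34030

Total dependency ratio = (youth + elderly) / working-age × 100
50.1 = (Y + 36451) / 140679 × 100
⇒ 34030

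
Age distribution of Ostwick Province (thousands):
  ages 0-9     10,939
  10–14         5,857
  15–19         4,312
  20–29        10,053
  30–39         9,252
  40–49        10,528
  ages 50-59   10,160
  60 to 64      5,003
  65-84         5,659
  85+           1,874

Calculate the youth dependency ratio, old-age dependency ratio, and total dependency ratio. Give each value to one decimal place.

0–14: 10,939 + 5,857 = 16,796
15–64: 4,312 + 10,053 + 9,252 + 10,528 + 10,160 + 5,003 = 49,308
65+: 5,659 + 1,874 = 7,533
Youth dependency ratio = 16,796 / 49,308 × 100 = 34.1
Old-age dependency ratio = 7,533 / 49,308 × 100 = 15.3
Total dependency ratio = (16,796 + 7,533) / 49,308 × 100 = 24,329 / 49,308 × 100 = 49.3

Youth dependency ratio: 34.1
Old-age dependency ratio: 15.3
Total dependency ratio: 49.3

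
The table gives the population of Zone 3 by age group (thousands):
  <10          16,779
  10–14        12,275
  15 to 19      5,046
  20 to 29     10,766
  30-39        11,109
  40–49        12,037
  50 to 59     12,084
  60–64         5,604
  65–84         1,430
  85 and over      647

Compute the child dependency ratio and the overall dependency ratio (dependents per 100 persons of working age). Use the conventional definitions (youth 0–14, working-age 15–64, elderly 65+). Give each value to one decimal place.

0–14: 16,779 + 12,275 = 29,054
15–64: 5,046 + 10,766 + 11,109 + 12,037 + 12,084 + 5,604 = 56,646
65+: 1,430 + 647 = 2,077
Youth dependency ratio = 29,054 / 56,646 × 100 = 51.3
Total dependency ratio = (29,054 + 2,077) / 56,646 × 100 = 31,131 / 56,646 × 100 = 55.0

Youth dependency ratio: 51.3
Total dependency ratio: 55.0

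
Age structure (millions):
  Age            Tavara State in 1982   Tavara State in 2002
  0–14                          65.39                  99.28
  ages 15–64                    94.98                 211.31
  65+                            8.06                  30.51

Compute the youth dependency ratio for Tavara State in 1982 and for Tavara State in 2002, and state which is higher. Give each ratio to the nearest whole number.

Tavara State in 1982: 69
Tavara State in 2002: 47
Higher: Tavara State in 1982

Tavara State in 1982: 65.39 / 94.98 × 100 = 69
Tavara State in 2002: 99.28 / 211.31 × 100 = 47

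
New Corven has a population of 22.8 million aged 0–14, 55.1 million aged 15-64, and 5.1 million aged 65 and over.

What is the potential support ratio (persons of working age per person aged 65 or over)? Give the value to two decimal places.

Potential support ratio = 55.1 / 5.1 = 10.80

Potential support ratio: 10.80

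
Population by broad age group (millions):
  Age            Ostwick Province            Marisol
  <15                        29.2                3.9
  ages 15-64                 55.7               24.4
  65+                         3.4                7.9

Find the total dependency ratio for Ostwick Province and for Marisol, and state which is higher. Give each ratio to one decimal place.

Ostwick Province: 58.5
Marisol: 48.4
Higher: Ostwick Province

Ostwick Province: (29.2 + 3.4) / 55.7 × 100 = 32.6 / 55.7 × 100 = 58.5
Marisol: (3.9 + 7.9) / 24.4 × 100 = 11.8 / 24.4 × 100 = 48.4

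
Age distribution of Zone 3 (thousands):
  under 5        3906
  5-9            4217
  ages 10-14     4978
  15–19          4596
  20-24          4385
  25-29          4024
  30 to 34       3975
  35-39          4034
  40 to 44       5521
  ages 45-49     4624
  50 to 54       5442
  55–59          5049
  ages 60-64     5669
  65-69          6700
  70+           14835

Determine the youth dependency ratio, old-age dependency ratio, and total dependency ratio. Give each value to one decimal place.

Youth dependency ratio: 27.7
Old-age dependency ratio: 45.5
Total dependency ratio: 73.2

0–14: 3906 + 4217 + 4978 = 13101
15–64: 4596 + 4385 + 4024 + 3975 + 4034 + 5521 + 4624 + 5442 + 5049 + 5669 = 47319
65+: 6700 + 14835 = 21535
Youth dependency ratio = 13101 / 47319 × 100 = 27.7
Old-age dependency ratio = 21535 / 47319 × 100 = 45.5
Total dependency ratio = (13101 + 21535) / 47319 × 100 = 34636 / 47319 × 100 = 73.2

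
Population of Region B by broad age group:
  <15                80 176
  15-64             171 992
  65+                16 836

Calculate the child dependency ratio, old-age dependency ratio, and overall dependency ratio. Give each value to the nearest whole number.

Youth dependency ratio: 47
Old-age dependency ratio: 10
Total dependency ratio: 56

Youth dependency ratio = 80 176 / 171 992 × 100 = 47
Old-age dependency ratio = 16 836 / 171 992 × 100 = 10
Total dependency ratio = (80 176 + 16 836) / 171 992 × 100 = 97 012 / 171 992 × 100 = 56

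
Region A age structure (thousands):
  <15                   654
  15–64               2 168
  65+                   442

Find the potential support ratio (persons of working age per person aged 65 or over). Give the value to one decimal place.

Potential support ratio = 2 168 / 442 = 4.9

Potential support ratio: 4.9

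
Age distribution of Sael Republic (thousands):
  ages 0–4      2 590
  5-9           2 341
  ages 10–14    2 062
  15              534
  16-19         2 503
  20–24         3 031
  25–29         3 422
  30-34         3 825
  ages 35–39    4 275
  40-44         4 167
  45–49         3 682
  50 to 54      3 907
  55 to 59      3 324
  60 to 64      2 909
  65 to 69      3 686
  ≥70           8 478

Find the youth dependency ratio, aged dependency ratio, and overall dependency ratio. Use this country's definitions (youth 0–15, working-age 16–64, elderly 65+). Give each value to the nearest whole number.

0–15: 2 590 + 2 341 + 2 062 + 534 = 7 527
16–64: 2 503 + 3 031 + 3 422 + 3 825 + 4 275 + 4 167 + 3 682 + 3 907 + 3 324 + 2 909 = 35 045
65+: 3 686 + 8 478 = 12 164
Youth dependency ratio = 7 527 / 35 045 × 100 = 21
Old-age dependency ratio = 12 164 / 35 045 × 100 = 35
Total dependency ratio = (7 527 + 12 164) / 35 045 × 100 = 19 691 / 35 045 × 100 = 56

Youth dependency ratio: 21
Old-age dependency ratio: 35
Total dependency ratio: 56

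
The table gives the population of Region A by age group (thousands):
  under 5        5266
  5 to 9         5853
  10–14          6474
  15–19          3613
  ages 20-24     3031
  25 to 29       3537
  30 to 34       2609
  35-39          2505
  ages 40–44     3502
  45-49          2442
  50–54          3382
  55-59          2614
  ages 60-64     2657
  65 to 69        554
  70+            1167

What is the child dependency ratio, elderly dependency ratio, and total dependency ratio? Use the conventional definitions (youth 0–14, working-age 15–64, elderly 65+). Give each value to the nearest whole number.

Youth dependency ratio: 59
Old-age dependency ratio: 6
Total dependency ratio: 65

0–14: 5266 + 5853 + 6474 = 17593
15–64: 3613 + 3031 + 3537 + 2609 + 2505 + 3502 + 2442 + 3382 + 2614 + 2657 = 29892
65+: 554 + 1167 = 1721
Youth dependency ratio = 17593 / 29892 × 100 = 59
Old-age dependency ratio = 1721 / 29892 × 100 = 6
Total dependency ratio = (17593 + 1721) / 29892 × 100 = 19314 / 29892 × 100 = 65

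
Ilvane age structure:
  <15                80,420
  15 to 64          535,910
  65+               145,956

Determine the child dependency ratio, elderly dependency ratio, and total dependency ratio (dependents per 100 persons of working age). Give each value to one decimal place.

Youth dependency ratio: 15.0
Old-age dependency ratio: 27.2
Total dependency ratio: 42.2

Youth dependency ratio = 80,420 / 535,910 × 100 = 15.0
Old-age dependency ratio = 145,956 / 535,910 × 100 = 27.2
Total dependency ratio = (80,420 + 145,956) / 535,910 × 100 = 226,376 / 535,910 × 100 = 42.2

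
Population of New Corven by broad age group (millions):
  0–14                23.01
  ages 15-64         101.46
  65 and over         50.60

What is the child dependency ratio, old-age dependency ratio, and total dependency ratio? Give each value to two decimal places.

Youth dependency ratio = 23.01 / 101.46 × 100 = 22.68
Old-age dependency ratio = 50.60 / 101.46 × 100 = 49.87
Total dependency ratio = (23.01 + 50.60) / 101.46 × 100 = 73.61 / 101.46 × 100 = 72.55

Youth dependency ratio: 22.68
Old-age dependency ratio: 49.87
Total dependency ratio: 72.55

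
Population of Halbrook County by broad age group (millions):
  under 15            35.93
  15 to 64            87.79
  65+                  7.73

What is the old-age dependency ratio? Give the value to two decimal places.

Old-age dependency ratio: 8.81

Old-age dependency ratio = 7.73 / 87.79 × 100 = 8.81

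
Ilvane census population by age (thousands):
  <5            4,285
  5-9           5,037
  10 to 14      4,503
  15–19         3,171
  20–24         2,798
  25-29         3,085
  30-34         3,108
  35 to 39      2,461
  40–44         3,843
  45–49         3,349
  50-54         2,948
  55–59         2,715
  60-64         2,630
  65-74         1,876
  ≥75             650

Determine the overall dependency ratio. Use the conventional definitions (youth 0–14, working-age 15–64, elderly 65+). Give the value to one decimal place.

0–14: 4,285 + 5,037 + 4,503 = 13,825
15–64: 3,171 + 2,798 + 3,085 + 3,108 + 2,461 + 3,843 + 3,349 + 2,948 + 2,715 + 2,630 = 30,108
65+: 1,876 + 650 = 2,526
Total dependency ratio = (13,825 + 2,526) / 30,108 × 100 = 16,351 / 30,108 × 100 = 54.3

Total dependency ratio: 54.3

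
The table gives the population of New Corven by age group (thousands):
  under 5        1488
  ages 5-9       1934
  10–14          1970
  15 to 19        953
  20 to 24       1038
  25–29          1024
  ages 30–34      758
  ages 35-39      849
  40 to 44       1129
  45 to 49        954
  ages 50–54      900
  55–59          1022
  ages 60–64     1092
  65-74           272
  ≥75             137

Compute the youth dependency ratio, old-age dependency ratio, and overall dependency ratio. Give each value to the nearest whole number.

Youth dependency ratio: 55
Old-age dependency ratio: 4
Total dependency ratio: 60

0–14: 1488 + 1934 + 1970 = 5392
15–64: 953 + 1038 + 1024 + 758 + 849 + 1129 + 954 + 900 + 1022 + 1092 = 9719
65+: 272 + 137 = 409
Youth dependency ratio = 5392 / 9719 × 100 = 55
Old-age dependency ratio = 409 / 9719 × 100 = 4
Total dependency ratio = (5392 + 409) / 9719 × 100 = 5801 / 9719 × 100 = 60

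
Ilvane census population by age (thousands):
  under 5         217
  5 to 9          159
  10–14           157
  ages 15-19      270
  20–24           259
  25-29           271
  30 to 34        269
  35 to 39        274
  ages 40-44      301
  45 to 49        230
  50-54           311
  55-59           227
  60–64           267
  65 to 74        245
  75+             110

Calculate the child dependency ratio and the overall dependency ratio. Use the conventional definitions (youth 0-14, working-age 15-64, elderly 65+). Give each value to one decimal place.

Youth dependency ratio: 19.9
Total dependency ratio: 33.1

0–14: 217 + 159 + 157 = 533
15–64: 270 + 259 + 271 + 269 + 274 + 301 + 230 + 311 + 227 + 267 = 2679
65+: 245 + 110 = 355
Youth dependency ratio = 533 / 2679 × 100 = 19.9
Total dependency ratio = (533 + 355) / 2679 × 100 = 888 / 2679 × 100 = 33.1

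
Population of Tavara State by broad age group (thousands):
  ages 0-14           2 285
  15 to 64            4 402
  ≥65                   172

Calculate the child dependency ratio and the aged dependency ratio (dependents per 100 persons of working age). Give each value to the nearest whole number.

Youth dependency ratio = 2 285 / 4 402 × 100 = 52
Old-age dependency ratio = 172 / 4 402 × 100 = 4

Youth dependency ratio: 52
Old-age dependency ratio: 4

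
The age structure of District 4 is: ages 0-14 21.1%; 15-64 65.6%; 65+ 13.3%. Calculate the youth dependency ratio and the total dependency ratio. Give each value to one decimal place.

Youth dependency ratio: 32.2
Total dependency ratio: 52.4

Youth dependency ratio = 21.1 / 65.6 × 100 = 32.2
Total dependency ratio = (21.1 + 13.3) / 65.6 × 100 = 34.4 / 65.6 × 100 = 52.4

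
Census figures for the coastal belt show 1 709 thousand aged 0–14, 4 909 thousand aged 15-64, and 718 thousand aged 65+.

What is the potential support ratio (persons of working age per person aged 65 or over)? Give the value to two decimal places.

Potential support ratio: 6.84

Potential support ratio = 4 909 / 718 = 6.84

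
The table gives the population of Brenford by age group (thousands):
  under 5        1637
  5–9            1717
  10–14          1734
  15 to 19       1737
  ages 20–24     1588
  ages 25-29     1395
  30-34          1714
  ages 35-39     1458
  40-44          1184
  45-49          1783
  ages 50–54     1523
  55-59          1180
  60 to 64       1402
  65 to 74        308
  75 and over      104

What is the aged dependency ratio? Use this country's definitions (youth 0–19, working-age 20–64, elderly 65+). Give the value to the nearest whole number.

0–19: 1637 + 1717 + 1734 + 1737 = 6825
20–64: 1588 + 1395 + 1714 + 1458 + 1184 + 1783 + 1523 + 1180 + 1402 = 13227
65+: 308 + 104 = 412
Old-age dependency ratio = 412 / 13227 × 100 = 3

Old-age dependency ratio: 3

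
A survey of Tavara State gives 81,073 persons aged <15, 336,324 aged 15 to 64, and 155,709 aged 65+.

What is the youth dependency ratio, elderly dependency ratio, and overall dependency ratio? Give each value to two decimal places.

Youth dependency ratio = 81,073 / 336,324 × 100 = 24.11
Old-age dependency ratio = 155,709 / 336,324 × 100 = 46.30
Total dependency ratio = (81,073 + 155,709) / 336,324 × 100 = 236,782 / 336,324 × 100 = 70.40

Youth dependency ratio: 24.11
Old-age dependency ratio: 46.30
Total dependency ratio: 70.40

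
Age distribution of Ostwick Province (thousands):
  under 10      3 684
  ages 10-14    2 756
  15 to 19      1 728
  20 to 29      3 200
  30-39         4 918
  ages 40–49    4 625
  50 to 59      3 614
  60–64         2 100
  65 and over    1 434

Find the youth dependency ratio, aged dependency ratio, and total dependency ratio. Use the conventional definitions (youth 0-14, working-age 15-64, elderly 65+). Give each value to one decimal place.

Youth dependency ratio: 31.9
Old-age dependency ratio: 7.1
Total dependency ratio: 39.0

0–14: 3 684 + 2 756 = 6 440
15–64: 1 728 + 3 200 + 4 918 + 4 625 + 3 614 + 2 100 = 20 185
65+: 1 434
Youth dependency ratio = 6 440 / 20 185 × 100 = 31.9
Old-age dependency ratio = 1 434 / 20 185 × 100 = 7.1
Total dependency ratio = (6 440 + 1 434) / 20 185 × 100 = 7 874 / 20 185 × 100 = 39.0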